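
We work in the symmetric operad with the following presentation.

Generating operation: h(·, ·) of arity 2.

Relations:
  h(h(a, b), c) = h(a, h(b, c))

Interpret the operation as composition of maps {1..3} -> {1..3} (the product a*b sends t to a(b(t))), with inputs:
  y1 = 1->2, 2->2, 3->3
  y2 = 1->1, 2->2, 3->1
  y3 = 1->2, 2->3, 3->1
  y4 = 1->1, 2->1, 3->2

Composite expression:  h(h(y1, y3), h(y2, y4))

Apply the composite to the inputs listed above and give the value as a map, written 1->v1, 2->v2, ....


1->2, 2->2, 3->3

h(y1, y3) = 1->2, 2->3, 3->2
h(y2, y4) = 1->1, 2->1, 3->2
h(h(y1, y3), h(y2, y4)) = 1->2, 2->2, 3->3


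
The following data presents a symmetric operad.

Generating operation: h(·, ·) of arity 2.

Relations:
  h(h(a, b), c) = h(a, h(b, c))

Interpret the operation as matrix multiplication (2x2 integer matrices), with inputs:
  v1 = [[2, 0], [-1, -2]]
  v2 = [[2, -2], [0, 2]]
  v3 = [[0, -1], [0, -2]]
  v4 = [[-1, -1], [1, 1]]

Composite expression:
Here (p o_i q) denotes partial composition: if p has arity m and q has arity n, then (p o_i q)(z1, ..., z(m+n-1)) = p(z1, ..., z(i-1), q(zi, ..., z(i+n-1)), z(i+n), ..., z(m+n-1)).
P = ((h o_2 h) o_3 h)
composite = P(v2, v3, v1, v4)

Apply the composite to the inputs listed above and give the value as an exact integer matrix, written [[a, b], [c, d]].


[[-2, -2], [4, 4]]


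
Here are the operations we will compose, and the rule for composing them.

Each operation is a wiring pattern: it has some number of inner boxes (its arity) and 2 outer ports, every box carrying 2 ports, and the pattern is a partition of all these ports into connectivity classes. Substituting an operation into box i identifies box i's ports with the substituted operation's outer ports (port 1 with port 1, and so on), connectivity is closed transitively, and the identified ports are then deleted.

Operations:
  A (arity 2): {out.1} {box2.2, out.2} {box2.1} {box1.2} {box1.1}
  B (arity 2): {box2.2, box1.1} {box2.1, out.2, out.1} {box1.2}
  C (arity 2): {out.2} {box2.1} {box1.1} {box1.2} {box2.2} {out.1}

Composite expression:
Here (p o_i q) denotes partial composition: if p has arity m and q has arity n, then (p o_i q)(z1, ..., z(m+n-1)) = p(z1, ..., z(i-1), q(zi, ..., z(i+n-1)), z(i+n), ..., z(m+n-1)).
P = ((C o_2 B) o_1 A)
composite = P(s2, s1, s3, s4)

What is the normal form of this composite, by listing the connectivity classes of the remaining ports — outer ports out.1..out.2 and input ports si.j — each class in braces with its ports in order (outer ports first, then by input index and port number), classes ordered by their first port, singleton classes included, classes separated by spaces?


{out.1} {out.2} {s1.1} {s1.2} {s2.1} {s2.2} {s3.1, s4.2} {s3.2} {s4.1}

Reachability decides: close wires over C-identified ports.
after A, the pattern on (s2, s1) reads {out.1} {out.2, s1.2} {s1.1} {s2.1} {s2.2} (out.j = its outer ports)
after B, the pattern on (s3, s4) reads {out.1, out.2, s4.1} {s3.1, s4.2} {s3.2} (out.j = its outer ports)
after C, the pattern on (s2, s1, s3, s4) reads {out.1} {out.2} {s1.1} {s1.2} {s2.1} {s2.2} {s3.1, s4.2} {s3.2} {s4.1} (out.j = its outer ports)


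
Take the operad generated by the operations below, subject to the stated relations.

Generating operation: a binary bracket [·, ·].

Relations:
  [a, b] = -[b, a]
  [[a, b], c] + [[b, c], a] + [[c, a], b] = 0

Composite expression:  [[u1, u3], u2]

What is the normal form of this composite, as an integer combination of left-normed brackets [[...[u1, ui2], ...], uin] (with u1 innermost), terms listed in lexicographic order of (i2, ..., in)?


[[u1, u3], u2]

Left-normed coefficients sit on the u1-initial expansion words.
Composite bracket: [[u1, u3], u2]
Expanding via [a, b] = ab - ba: 4 signed words (2^2 = 4).
The u1-initial words carry the normal form:
  u1u3u2 appears with sign +1, giving the term +[[u1, u3], u2]


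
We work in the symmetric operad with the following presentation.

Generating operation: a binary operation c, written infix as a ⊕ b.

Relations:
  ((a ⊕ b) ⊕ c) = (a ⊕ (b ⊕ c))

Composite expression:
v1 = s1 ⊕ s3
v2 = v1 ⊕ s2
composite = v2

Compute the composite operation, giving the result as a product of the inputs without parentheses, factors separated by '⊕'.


Under associativity of c, the answer is the s's in reading order.
(s1 ⊕ s3) reduces to s1 ⊕ s3
((s1 ⊕ s3) ⊕ s2) reduces to s1 ⊕ s3 ⊕ s2

s1 ⊕ s3 ⊕ s2


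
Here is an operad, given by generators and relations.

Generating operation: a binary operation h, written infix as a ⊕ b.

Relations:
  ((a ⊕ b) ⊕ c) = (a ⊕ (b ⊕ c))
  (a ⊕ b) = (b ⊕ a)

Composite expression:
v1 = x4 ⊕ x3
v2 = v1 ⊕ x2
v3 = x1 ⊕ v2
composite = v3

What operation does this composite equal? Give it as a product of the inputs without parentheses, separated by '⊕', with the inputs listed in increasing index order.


x1 ⊕ x2 ⊕ x3 ⊕ x4

Key point: h commutes, so take the x-inputs in any fixed order.
(x4 ⊕ x3) collapses to x4 ⊕ x3
((x4 ⊕ x3) ⊕ x2) collapses to x4 ⊕ x3 ⊕ x2
(x1 ⊕ ((x4 ⊕ x3) ⊕ x2)) collapses to x1 ⊕ x4 ⊕ x3 ⊕ x2
the factors in increasing index order: x1 ⊕ x2 ⊕ x3 ⊕ x4


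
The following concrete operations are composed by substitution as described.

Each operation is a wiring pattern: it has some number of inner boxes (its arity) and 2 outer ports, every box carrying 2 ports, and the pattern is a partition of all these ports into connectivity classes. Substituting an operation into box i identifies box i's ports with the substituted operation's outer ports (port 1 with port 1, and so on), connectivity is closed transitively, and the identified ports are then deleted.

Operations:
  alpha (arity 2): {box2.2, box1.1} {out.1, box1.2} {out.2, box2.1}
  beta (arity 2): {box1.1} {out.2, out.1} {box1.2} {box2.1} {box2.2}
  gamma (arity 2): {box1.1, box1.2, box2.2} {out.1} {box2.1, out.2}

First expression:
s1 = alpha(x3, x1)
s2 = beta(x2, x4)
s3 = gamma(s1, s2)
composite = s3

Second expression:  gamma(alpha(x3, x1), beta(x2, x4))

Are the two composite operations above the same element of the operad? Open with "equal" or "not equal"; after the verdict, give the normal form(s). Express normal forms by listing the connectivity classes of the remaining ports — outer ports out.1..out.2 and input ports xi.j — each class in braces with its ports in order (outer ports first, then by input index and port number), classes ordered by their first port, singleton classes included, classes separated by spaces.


Normal form of the first expression: {out.1} {out.2, x1.1, x3.2} {x1.2, x3.1} {x2.1} {x2.2} {x4.1} {x4.2}
Normal form of the second expression: {out.1} {out.2, x1.1, x3.2} {x1.2, x3.1} {x2.1} {x2.2} {x4.1} {x4.2}
One common form — equal.

equal: each reduces to {out.1} {out.2, x1.1, x3.2} {x1.2, x3.1} {x2.1} {x2.2} {x4.1} {x4.2}


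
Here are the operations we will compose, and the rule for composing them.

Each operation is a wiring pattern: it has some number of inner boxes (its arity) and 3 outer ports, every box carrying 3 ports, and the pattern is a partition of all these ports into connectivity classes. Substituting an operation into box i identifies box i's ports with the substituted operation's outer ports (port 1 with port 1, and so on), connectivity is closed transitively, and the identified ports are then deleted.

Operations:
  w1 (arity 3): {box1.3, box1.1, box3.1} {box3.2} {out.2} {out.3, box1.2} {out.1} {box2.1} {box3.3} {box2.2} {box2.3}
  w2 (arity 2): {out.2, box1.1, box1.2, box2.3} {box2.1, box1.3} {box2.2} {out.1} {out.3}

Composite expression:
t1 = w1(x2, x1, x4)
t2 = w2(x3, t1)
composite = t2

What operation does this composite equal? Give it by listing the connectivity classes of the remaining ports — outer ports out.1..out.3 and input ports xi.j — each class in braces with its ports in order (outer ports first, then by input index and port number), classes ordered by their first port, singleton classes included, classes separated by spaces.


{out.1} {out.2, x2.2, x3.1, x3.2} {out.3} {x1.1} {x1.2} {x1.3} {x2.1, x2.3, x4.1} {x3.3} {x4.2} {x4.3}

Treat the ports identified at w2 as solder joints: merge, then drop.
stage w1: inputs (x2, x1, x4), connectivity {out.1} {out.2} {out.3, x2.2} {x1.1} {x1.2} {x1.3} {x2.1, x2.3, x4.1} {x4.2} {x4.3}, out.j its boundary
stage w2: inputs (x3, x2, x1, x4), connectivity {out.1} {out.2, x2.2, x3.1, x3.2} {out.3} {x1.1} {x1.2} {x1.3} {x2.1, x2.3, x4.1} {x3.3} {x4.2} {x4.3}, out.j its boundary


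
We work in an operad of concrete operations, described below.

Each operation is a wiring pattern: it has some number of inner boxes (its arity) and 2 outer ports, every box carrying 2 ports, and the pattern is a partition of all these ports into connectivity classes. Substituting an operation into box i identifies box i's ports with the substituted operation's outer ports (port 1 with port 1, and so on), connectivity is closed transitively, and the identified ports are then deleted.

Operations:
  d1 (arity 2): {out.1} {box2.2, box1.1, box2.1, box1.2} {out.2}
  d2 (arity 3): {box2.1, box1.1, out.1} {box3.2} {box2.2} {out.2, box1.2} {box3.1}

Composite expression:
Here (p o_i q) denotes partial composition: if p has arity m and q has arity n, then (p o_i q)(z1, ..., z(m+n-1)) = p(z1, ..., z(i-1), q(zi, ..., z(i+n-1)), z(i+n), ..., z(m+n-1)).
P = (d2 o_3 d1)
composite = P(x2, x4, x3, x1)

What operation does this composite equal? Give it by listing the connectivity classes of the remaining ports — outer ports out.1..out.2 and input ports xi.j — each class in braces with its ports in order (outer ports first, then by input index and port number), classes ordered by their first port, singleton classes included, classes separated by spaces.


{out.1, x2.1, x4.1} {out.2, x2.2} {x1.1, x1.2, x3.1, x3.2} {x4.2}

Substituting into d2 glues patterns; closure does the rest.
after d1, the pattern on (x3, x1) reads {out.1} {out.2} {x1.1, x1.2, x3.1, x3.2} (out.j = its outer ports)
after d2, the pattern on (x2, x4, x3, x1) reads {out.1, x2.1, x4.1} {out.2, x2.2} {x1.1, x1.2, x3.1, x3.2} {x4.2} (out.j = its outer ports)


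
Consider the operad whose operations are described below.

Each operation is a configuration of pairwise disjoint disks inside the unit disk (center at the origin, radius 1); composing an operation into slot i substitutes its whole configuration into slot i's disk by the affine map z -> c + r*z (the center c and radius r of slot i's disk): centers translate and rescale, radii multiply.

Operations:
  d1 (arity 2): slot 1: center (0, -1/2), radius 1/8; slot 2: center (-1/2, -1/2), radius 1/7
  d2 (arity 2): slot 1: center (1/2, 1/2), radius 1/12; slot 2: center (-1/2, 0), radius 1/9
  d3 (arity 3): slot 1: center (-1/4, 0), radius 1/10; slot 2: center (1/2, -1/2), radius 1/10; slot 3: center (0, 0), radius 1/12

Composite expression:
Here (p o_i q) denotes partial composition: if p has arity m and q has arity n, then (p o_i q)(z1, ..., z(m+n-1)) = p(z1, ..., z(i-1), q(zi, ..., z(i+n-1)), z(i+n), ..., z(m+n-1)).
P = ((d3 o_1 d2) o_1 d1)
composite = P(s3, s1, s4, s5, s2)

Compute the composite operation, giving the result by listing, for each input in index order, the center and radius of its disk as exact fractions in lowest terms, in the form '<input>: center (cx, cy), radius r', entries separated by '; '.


s1: center (-49/240, 11/240), radius 1/840; s2: center (0, 0), radius 1/12; s3: center (-1/5, 11/240), radius 1/960; s4: center (-3/10, 0), radius 1/90; s5: center (1/2, -1/2), radius 1/10

Nesting under d3 composes maps z -> c + r*z down each s-path.
tracing s3 down its 3-map path: center (-1/5, 11/240), radius 1/960
tracing s1 down its 3-map path: center (-49/240, 11/240), radius 1/840
tracing s4 down its 2-map path: center (-3/10, 0), radius 1/90
tracing s5 down its 1-map path: center (1/2, -1/2), radius 1/10
tracing s2 down its 1-map path: center (0, 0), radius 1/12


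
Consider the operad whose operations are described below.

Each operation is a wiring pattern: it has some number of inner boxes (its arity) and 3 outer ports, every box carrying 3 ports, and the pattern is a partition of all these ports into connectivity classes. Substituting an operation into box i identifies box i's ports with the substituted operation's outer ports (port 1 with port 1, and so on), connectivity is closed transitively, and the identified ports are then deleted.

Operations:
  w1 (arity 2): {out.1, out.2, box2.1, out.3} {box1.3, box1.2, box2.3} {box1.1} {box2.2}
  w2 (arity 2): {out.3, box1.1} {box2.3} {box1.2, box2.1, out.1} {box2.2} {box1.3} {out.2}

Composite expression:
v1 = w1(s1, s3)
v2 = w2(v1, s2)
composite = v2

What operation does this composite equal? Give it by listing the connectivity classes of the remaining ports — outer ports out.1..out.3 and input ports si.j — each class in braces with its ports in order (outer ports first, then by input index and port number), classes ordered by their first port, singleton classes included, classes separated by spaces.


{out.1, out.3, s2.1, s3.1} {out.2} {s1.1} {s1.2, s1.3, s3.3} {s2.2} {s2.3} {s3.2}

After gluing at w2, chains via deleted ports link the s-ports.
the subtree at w1 composes to {out.1, out.2, out.3, s3.1} {s1.1} {s1.2, s1.3, s3.3} {s3.2} on (s1, s3); out.j = own outer ports
the subtree at w2 composes to {out.1, out.3, s2.1, s3.1} {out.2} {s1.1} {s1.2, s1.3, s3.3} {s2.2} {s2.3} {s3.2} on (s1, s3, s2); out.j = own outer ports


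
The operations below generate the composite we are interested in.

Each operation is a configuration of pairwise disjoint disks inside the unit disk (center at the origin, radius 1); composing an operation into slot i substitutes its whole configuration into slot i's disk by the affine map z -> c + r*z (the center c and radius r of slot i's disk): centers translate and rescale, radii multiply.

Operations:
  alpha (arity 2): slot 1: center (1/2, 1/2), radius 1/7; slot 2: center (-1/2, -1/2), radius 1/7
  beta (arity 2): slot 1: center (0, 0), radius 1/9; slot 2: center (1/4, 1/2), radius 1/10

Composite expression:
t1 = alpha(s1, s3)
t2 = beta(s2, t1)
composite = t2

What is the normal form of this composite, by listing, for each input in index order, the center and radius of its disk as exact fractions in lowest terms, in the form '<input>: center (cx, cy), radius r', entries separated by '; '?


s1: center (3/10, 11/20), radius 1/70; s2: center (0, 0), radius 1/9; s3: center (1/5, 9/20), radius 1/70

Follow each s-input down from beta: c' goes to c + r*c', radius to r*r'.
input s2: composing its 1 substitution step yields center (0, 0), radius 1/9
input s1: composing its 2 substitution steps yields center (3/10, 11/20), radius 1/70
input s3: composing its 2 substitution steps yields center (1/5, 9/20), radius 1/70


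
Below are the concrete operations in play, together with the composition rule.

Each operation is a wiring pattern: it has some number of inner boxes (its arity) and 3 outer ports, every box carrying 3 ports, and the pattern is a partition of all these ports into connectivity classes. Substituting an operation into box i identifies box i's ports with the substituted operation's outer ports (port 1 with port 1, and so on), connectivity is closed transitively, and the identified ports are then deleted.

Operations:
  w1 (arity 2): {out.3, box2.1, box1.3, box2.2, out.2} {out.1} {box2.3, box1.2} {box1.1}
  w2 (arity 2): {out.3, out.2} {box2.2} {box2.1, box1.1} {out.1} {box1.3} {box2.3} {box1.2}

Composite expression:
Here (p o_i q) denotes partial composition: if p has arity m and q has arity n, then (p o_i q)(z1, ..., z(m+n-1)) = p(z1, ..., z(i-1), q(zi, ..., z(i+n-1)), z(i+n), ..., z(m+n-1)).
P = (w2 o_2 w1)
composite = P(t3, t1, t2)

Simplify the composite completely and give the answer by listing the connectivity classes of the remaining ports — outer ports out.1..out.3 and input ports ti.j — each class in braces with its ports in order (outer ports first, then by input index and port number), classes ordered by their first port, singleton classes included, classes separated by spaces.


{out.1} {out.2, out.3} {t1.1} {t1.2, t2.3} {t1.3, t2.1, t2.2} {t3.1} {t3.2} {t3.3}

Reachability decides: close wires over w2-identified ports.
w1 over (t1, t2) gives {out.1} {out.2, out.3, t1.3, t2.1, t2.2} {t1.1} {t1.2, t2.3}, out.j being that stage's outer ports
w2 over (t3, t1, t2) gives {out.1} {out.2, out.3} {t1.1} {t1.2, t2.3} {t1.3, t2.1, t2.2} {t3.1} {t3.2} {t3.3}, out.j being that stage's outer ports


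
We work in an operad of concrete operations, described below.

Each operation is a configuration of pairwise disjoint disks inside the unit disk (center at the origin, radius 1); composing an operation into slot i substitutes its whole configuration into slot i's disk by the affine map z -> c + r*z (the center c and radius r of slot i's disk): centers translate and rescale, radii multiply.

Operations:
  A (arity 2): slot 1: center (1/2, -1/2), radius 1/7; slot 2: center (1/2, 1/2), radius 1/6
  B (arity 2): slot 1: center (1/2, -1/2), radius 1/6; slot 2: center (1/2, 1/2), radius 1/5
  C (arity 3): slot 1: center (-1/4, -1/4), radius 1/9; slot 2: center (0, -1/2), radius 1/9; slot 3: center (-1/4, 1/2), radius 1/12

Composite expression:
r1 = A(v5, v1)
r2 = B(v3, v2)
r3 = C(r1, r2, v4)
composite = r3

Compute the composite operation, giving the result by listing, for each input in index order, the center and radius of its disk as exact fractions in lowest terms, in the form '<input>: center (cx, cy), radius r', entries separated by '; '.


v1: center (-7/36, -7/36), radius 1/54; v2: center (1/18, -4/9), radius 1/45; v3: center (1/18, -5/9), radius 1/54; v4: center (-1/4, 1/2), radius 1/12; v5: center (-7/36, -11/36), radius 1/63

Below C, radii multiply path by path; the v-disk centers shift.
v5: after 2 affine steps, its disk has center (-7/36, -11/36), radius 1/63
v1: after 2 affine steps, its disk has center (-7/36, -7/36), radius 1/54
v3: after 2 affine steps, its disk has center (1/18, -5/9), radius 1/54
v2: after 2 affine steps, its disk has center (1/18, -4/9), radius 1/45
v4: after 1 affine step, its disk has center (-1/4, 1/2), radius 1/12


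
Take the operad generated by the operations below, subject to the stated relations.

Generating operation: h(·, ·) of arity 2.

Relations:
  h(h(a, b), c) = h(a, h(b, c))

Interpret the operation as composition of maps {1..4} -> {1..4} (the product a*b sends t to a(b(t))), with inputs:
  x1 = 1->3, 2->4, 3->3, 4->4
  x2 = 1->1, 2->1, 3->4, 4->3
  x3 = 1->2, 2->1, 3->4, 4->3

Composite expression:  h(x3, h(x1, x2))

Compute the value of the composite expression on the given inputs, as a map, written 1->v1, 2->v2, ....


h(x1, x2) = 1->3, 2->3, 3->4, 4->3
h(x3, h(x1, x2)) = 1->4, 2->4, 3->3, 4->4

1->4, 2->4, 3->3, 4->4


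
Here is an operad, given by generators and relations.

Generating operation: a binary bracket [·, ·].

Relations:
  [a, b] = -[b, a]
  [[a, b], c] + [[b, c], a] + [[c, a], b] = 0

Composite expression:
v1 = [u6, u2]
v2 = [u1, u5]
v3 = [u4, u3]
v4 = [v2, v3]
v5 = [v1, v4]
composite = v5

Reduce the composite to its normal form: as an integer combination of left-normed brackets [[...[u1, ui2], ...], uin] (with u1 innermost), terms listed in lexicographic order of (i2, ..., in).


-[[[[[u1, u5], u3], u4], u2], u6] + [[[[[u1, u5], u3], u4], u6], u2] + [[[[[u1, u5], u4], u3], u2], u6] - [[[[[u1, u5], u4], u3], u6], u2]


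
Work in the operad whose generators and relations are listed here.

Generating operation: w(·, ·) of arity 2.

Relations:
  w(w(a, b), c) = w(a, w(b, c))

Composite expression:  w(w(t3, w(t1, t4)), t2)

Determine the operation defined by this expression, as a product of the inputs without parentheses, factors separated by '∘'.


t3 ∘ t1 ∘ t4 ∘ t2

The w-tree's shape is irrelevant; the t-reading-order decides.
w(t1, t4) collapses to t1 ∘ t4
w(t3, w(t1, t4)) collapses to t3 ∘ t1 ∘ t4
w(w(t3, w(t1, t4)), t2) collapses to t3 ∘ t1 ∘ t4 ∘ t2


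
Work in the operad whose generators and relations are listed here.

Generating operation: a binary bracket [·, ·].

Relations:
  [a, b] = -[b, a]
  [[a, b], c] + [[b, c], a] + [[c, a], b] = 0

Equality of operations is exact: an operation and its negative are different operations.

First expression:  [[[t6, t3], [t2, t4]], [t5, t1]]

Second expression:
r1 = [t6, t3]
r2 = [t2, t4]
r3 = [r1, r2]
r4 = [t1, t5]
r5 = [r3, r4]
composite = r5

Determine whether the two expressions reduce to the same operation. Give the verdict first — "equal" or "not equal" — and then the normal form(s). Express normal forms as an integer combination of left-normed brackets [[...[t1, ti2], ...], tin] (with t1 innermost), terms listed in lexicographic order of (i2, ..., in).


not equal; first: [[[[[t1, t5], t2], t4], t3], t6] - [[[[[t1, t5], t2], t4], t6], t3] - [[[[[t1, t5], t3], t6], t2], t4] + [[[[[t1, t5], t3], t6], t4], t2] - [[[[[t1, t5], t4], t2], t3], t6] + [[[[[t1, t5], t4], t2], t6], t3] + [[[[[t1, t5], t6], t3], t2], t4] - [[[[[t1, t5], t6], t3], t4], t2]; second: -[[[[[t1, t5], t2], t4], t3], t6] + [[[[[t1, t5], t2], t4], t6], t3] + [[[[[t1, t5], t3], t6], t2], t4] - [[[[[t1, t5], t3], t6], t4], t2] + [[[[[t1, t5], t4], t2], t3], t6] - [[[[[t1, t5], t4], t2], t6], t3] - [[[[[t1, t5], t6], t3], t2], t4] + [[[[[t1, t5], t6], t3], t4], t2]

In normal form, the first expression is [[[[[t1, t5], t2], t4], t3], t6] - [[[[[t1, t5], t2], t4], t6], t3] - [[[[[t1, t5], t3], t6], t2], t4] + [[[[[t1, t5], t3], t6], t4], t2] - [[[[[t1, t5], t4], t2], t3], t6] + [[[[[t1, t5], t4], t2], t6], t3] + [[[[[t1, t5], t6], t3], t2], t4] - [[[[[t1, t5], t6], t3], t4], t2]
In normal form, the second expression is -[[[[[t1, t5], t2], t4], t3], t6] + [[[[[t1, t5], t2], t4], t6], t3] + [[[[[t1, t5], t3], t6], t2], t4] - [[[[[t1, t5], t3], t6], t4], t2] + [[[[[t1, t5], t4], t2], t3], t6] - [[[[[t1, t5], t4], t2], t6], t3] - [[[[[t1, t5], t6], t3], t2], t4] + [[[[[t1, t5], t6], t3], t4], t2]
Distinct normal forms: not equal.


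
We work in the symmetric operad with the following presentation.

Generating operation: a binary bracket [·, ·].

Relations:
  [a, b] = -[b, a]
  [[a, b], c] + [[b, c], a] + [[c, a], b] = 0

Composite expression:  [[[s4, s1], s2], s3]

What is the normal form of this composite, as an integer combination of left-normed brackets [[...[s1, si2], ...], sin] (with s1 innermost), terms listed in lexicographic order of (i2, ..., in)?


A multilinear Lie element is pinned by s1-initial words (s1 innermost).
Composite bracket: [[[s4, s1], s2], s3]
Full expansion: 8 signed words from ab - ba (2^3 = 8).
Only words starting with s1 matter:
  from s1s4s2s3, sign -1: term -[[[s1, s4], s2], s3]

-[[[s1, s4], s2], s3]


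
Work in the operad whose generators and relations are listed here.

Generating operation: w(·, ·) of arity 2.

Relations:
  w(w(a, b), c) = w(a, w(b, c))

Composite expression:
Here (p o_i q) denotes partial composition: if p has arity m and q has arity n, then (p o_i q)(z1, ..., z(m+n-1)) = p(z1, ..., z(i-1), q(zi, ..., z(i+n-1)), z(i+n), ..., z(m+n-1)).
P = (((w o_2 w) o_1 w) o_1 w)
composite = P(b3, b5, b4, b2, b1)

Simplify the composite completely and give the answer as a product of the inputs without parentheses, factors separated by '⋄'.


The w-tree's shape is irrelevant; the b-reading-order decides.
w(b3, b5) linearizes to b3 ⋄ b5
w(w(b3, b5), b4) linearizes to b3 ⋄ b5 ⋄ b4
w(b2, b1) linearizes to b2 ⋄ b1
w(w(w(b3, b5), b4), w(b2, b1)) linearizes to b3 ⋄ b5 ⋄ b4 ⋄ b2 ⋄ b1

b3 ⋄ b5 ⋄ b4 ⋄ b2 ⋄ b1


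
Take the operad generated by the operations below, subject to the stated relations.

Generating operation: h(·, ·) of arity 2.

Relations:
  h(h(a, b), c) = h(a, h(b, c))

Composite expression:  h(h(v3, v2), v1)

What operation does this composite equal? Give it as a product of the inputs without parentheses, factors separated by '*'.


v3 * v2 * v1

Key point: h is associative — brackets drop, the v-order remains.
h(v3, v2) flattens to v3 * v2
h(h(v3, v2), v1) flattens to v3 * v2 * v1


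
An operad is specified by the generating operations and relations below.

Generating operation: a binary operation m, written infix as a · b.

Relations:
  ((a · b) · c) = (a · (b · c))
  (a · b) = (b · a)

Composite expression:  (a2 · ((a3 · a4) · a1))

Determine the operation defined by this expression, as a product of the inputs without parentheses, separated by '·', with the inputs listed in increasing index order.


a1 · a2 · a3 · a4

Any arrangement under m is one operation, so sort the a-inputs.
(a3 · a4) unparenthesizes to a3 · a4
((a3 · a4) · a1) unparenthesizes to a3 · a4 · a1
(a2 · ((a3 · a4) · a1)) unparenthesizes to a2 · a3 · a4 · a1
the factors in increasing index order: a1 · a2 · a3 · a4


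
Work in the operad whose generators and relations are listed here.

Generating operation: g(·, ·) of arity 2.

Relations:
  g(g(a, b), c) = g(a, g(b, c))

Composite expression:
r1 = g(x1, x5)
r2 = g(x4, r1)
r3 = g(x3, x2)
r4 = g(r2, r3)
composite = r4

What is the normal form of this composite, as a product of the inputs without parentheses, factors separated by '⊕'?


x4 ⊕ x1 ⊕ x5 ⊕ x3 ⊕ x2

Key point: g is associative — brackets drop, the x-order remains.
g(x1, x5) flattens to x1 ⊕ x5
g(x4, g(x1, x5)) flattens to x4 ⊕ x1 ⊕ x5
g(x3, x2) flattens to x3 ⊕ x2
g(g(x4, g(x1, x5)), g(x3, x2)) flattens to x4 ⊕ x1 ⊕ x5 ⊕ x3 ⊕ x2


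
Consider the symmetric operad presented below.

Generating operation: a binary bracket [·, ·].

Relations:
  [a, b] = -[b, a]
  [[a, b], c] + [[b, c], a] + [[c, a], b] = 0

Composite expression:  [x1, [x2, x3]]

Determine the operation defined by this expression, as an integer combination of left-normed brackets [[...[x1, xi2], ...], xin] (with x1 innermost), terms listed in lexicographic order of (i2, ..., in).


Left-normed coefficients sit on the x1-initial expansion words.
Composite bracket: [x1, [x2, x3]]
Each bracket splits as ab - ba, giving 4 signed words (2^2 = 4).
Coefficients come from the x1-initial words:
  sign of x1x2x3 is +1, so it contributes +[[x1, x2], x3]
  sign of x1x3x2 is -1, so it contributes -[[x1, x3], x2]

[[x1, x2], x3] - [[x1, x3], x2]


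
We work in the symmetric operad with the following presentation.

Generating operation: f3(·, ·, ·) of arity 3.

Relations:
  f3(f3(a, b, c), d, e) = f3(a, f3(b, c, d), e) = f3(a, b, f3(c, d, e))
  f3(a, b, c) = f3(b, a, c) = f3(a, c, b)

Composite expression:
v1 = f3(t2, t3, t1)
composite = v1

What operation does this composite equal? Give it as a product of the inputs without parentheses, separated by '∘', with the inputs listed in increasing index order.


Any arrangement under f3 is one operation, so sort the t-inputs.
f3(t2, t3, t1) linearizes to t2 ∘ t3 ∘ t1
commutativity sorts the factors: t1 ∘ t2 ∘ t3

t1 ∘ t2 ∘ t3


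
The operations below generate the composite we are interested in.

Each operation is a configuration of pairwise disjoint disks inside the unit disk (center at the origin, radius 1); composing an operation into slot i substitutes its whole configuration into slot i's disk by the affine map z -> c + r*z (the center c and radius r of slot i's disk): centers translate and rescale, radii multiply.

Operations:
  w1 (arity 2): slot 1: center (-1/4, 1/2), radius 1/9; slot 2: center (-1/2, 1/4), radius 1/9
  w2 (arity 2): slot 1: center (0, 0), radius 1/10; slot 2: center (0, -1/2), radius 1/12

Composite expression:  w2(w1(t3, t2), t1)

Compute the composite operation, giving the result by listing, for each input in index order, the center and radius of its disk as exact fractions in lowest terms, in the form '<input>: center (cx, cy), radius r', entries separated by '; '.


t1: center (0, -1/2), radius 1/12; t2: center (-1/20, 1/40), radius 1/90; t3: center (-1/40, 1/20), radius 1/90

Nesting under w2 composes maps z -> c + r*z down each t-path.
t3: after 2 affine steps, its disk has center (-1/40, 1/20), radius 1/90
t2: after 2 affine steps, its disk has center (-1/20, 1/40), radius 1/90
t1: after 1 affine step, its disk has center (0, -1/2), radius 1/12


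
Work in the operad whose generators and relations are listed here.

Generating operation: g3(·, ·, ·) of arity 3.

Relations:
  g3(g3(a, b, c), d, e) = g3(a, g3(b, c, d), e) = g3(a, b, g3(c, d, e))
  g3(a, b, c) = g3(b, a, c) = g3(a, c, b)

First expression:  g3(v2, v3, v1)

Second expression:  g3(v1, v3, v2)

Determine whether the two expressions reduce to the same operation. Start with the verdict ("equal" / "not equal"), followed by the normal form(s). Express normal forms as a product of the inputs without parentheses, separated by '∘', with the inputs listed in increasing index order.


equal; both compose to v1 ∘ v2 ∘ v3

Reducing the first expression gives v1 ∘ v2 ∘ v3
Reducing the second expression gives v1 ∘ v2 ∘ v3
Same normal form: equal.


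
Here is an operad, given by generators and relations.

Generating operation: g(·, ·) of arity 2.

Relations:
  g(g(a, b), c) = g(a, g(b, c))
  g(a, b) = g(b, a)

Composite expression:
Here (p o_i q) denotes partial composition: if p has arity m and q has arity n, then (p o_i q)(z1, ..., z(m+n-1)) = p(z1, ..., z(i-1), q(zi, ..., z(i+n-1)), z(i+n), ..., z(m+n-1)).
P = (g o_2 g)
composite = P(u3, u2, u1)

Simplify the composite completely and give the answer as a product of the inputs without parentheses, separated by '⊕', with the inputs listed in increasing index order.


Both nesting and order wash out for g; what remains is which u's occur.
g(u2, u1) unparenthesizes to u2 ⊕ u1
g(u3, g(u2, u1)) unparenthesizes to u3 ⊕ u2 ⊕ u1
commutativity sorts the factors: u1 ⊕ u2 ⊕ u3

u1 ⊕ u2 ⊕ u3


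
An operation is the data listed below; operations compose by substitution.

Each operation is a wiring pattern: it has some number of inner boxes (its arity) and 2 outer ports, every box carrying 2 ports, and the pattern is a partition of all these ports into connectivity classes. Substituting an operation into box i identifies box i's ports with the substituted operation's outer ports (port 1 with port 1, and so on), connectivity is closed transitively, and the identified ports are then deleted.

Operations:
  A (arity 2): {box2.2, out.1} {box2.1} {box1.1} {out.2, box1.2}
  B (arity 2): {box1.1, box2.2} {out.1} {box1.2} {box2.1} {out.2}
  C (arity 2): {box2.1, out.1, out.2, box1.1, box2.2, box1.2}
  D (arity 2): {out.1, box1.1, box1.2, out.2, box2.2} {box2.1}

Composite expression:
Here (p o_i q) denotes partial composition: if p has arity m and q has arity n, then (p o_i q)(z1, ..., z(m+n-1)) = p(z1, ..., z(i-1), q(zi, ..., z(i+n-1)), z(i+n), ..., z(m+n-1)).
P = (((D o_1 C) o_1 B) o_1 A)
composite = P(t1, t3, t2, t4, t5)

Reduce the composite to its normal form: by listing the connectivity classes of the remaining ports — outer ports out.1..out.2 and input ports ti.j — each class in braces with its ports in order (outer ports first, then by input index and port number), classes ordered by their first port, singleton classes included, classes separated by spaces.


{out.1, out.2, t4.1, t4.2, t5.2} {t1.1} {t1.2} {t2.1} {t2.2, t3.2} {t3.1} {t5.1}

Substituting into D glues patterns; closure does the rest.
the subtree at A composes to {out.1, t3.2} {out.2, t1.2} {t1.1} {t3.1} on (t1, t3); out.j = own outer ports
the subtree at B composes to {out.1} {out.2} {t1.1} {t1.2} {t2.1} {t2.2, t3.2} {t3.1} on (t1, t3, t2); out.j = own outer ports
the subtree at C composes to {out.1, out.2, t4.1, t4.2} {t1.1} {t1.2} {t2.1} {t2.2, t3.2} {t3.1} on (t1, t3, t2, t4); out.j = own outer ports
the subtree at D composes to {out.1, out.2, t4.1, t4.2, t5.2} {t1.1} {t1.2} {t2.1} {t2.2, t3.2} {t3.1} {t5.1} on (t1, t3, t2, t4, t5); out.j = own outer ports


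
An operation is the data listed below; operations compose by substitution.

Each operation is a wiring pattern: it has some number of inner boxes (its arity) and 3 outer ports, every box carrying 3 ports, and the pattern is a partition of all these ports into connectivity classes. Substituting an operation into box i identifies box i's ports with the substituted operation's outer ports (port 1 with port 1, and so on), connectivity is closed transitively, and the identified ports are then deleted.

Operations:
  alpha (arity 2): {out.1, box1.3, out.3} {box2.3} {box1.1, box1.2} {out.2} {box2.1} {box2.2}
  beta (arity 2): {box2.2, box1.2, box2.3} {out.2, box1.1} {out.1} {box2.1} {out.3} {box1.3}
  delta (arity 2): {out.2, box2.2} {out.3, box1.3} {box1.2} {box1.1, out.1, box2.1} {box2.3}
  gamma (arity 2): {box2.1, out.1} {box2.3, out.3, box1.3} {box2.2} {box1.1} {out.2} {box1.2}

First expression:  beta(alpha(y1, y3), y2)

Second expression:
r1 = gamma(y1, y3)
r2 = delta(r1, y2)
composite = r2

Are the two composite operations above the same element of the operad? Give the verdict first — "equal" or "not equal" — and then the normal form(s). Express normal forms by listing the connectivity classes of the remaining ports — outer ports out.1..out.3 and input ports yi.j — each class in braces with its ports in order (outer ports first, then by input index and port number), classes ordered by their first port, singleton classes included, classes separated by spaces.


In normal form, the first expression is {out.1} {out.2, y1.3} {out.3} {y1.1, y1.2} {y2.1} {y2.2, y2.3} {y3.1} {y3.2} {y3.3}
In normal form, the second expression is {out.1, y2.1, y3.1} {out.2, y2.2} {out.3, y1.3, y3.3} {y1.1} {y1.2} {y2.3} {y3.2}
Different reductions; not equal.

not equal — first {out.1} {out.2, y1.3} {out.3} {y1.1, y1.2} {y2.1} {y2.2, y2.3} {y3.1} {y3.2} {y3.3}, second {out.1, y2.1, y3.1} {out.2, y2.2} {out.3, y1.3, y3.3} {y1.1} {y1.2} {y2.3} {y3.2}


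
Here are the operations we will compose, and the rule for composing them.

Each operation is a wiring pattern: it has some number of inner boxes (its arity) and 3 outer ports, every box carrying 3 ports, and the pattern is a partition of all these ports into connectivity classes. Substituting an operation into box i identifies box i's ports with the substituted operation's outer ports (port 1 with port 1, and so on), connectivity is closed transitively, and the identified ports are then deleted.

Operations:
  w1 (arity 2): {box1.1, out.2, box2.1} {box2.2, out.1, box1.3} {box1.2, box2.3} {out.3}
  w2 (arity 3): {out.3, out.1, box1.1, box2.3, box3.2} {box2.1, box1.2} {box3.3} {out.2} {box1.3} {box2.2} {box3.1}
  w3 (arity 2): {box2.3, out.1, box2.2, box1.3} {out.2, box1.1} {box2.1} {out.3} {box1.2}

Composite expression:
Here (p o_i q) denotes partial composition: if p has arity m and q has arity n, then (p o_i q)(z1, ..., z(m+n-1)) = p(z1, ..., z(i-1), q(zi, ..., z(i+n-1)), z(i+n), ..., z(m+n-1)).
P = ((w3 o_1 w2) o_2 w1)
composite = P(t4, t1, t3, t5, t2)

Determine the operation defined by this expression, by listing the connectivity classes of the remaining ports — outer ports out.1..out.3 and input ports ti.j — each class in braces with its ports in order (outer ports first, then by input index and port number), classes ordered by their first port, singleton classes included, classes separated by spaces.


{out.1, out.2, t2.2, t2.3, t4.1, t5.2} {out.3} {t1.1, t3.1} {t1.2, t3.3} {t1.3, t3.2, t4.2} {t2.1} {t4.3} {t5.1} {t5.3}


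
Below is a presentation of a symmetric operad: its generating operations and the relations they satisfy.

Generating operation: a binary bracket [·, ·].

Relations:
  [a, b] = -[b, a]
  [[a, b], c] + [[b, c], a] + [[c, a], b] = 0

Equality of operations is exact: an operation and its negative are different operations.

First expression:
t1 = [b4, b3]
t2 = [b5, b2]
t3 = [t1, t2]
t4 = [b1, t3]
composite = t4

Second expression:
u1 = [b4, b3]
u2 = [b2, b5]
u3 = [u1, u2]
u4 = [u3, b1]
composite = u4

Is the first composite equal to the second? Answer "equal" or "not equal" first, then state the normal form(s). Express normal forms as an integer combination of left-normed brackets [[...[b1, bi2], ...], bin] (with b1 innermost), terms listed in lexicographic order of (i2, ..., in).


equal: each reduces to -[[[[b1, b2], b5], b3], b4] + [[[[b1, b2], b5], b4], b3] + [[[[b1, b3], b4], b2], b5] - [[[[b1, b3], b4], b5], b2] - [[[[b1, b4], b3], b2], b5] + [[[[b1, b4], b3], b5], b2] + [[[[b1, b5], b2], b3], b4] - [[[[b1, b5], b2], b4], b3]

Reducing the first expression gives -[[[[b1, b2], b5], b3], b4] + [[[[b1, b2], b5], b4], b3] + [[[[b1, b3], b4], b2], b5] - [[[[b1, b3], b4], b5], b2] - [[[[b1, b4], b3], b2], b5] + [[[[b1, b4], b3], b5], b2] + [[[[b1, b5], b2], b3], b4] - [[[[b1, b5], b2], b4], b3]
Reducing the second expression gives -[[[[b1, b2], b5], b3], b4] + [[[[b1, b2], b5], b4], b3] + [[[[b1, b3], b4], b2], b5] - [[[[b1, b3], b4], b5], b2] - [[[[b1, b4], b3], b2], b5] + [[[[b1, b4], b3], b5], b2] + [[[[b1, b5], b2], b3], b4] - [[[[b1, b5], b2], b4], b3]
Both agree, so they are equal.


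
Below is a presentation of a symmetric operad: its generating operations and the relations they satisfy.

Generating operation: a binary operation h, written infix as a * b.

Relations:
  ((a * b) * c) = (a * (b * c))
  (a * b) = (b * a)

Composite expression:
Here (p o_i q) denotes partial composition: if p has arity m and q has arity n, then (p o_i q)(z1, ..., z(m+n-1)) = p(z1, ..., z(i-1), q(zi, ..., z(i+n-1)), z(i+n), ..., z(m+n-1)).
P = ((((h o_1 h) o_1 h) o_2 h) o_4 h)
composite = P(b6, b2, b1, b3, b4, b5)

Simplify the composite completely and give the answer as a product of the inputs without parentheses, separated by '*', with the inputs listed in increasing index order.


b1 * b2 * b3 * b4 * b5 * b6

Key point: h commutes, so take the b-inputs in any fixed order.
(b2 * b1) flattens to b2 * b1
(b6 * (b2 * b1)) flattens to b6 * b2 * b1
(b3 * b4) flattens to b3 * b4
((b6 * (b2 * b1)) * (b3 * b4)) flattens to b6 * b2 * b1 * b3 * b4
(((b6 * (b2 * b1)) * (b3 * b4)) * b5) flattens to b6 * b2 * b1 * b3 * b4 * b5
the factors in increasing index order: b1 * b2 * b3 * b4 * b5 * b6


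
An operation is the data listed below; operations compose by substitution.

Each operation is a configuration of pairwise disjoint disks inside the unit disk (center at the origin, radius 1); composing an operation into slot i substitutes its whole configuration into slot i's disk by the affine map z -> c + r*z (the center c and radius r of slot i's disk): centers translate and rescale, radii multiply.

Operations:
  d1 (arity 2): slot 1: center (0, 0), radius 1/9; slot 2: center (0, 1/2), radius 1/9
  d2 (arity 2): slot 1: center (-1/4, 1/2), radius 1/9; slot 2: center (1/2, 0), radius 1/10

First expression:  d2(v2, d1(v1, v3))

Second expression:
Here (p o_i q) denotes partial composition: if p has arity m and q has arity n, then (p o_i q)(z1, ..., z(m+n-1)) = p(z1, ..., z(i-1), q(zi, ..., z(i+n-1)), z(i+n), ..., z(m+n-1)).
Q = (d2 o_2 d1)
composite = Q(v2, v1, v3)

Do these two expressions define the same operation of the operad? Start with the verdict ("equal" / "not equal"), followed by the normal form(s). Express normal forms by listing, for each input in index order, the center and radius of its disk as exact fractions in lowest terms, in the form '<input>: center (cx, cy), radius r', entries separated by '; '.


equal; both compose to v1: center (1/2, 0), radius 1/90; v2: center (-1/4, 1/2), radius 1/9; v3: center (1/2, 1/20), radius 1/90

Reducing the first expression gives v1: center (1/2, 0), radius 1/90; v2: center (-1/4, 1/2), radius 1/9; v3: center (1/2, 1/20), radius 1/90
Reducing the second expression gives v1: center (1/2, 0), radius 1/90; v2: center (-1/4, 1/2), radius 1/9; v3: center (1/2, 1/20), radius 1/90
The normal forms match — equal.


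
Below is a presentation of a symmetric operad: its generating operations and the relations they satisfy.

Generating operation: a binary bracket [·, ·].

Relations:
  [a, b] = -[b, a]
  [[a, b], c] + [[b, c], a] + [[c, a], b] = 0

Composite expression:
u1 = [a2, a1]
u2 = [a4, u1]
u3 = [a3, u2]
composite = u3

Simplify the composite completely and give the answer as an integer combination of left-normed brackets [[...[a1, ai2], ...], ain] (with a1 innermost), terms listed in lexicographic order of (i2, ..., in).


-[[[a1, a2], a4], a3]

Skip Jacobi rewriting: expand, keep a1-initial words, read off terms.
Composite bracket: [a3, [a4, [a2, a1]]]
Applying ab - ba throughout gives 8 signed words (2^3 = 8).
Only words starting with a1 matter:
  word a1a2a4a3 has sign -1, contributing -[[[a1, a2], a4], a3]
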